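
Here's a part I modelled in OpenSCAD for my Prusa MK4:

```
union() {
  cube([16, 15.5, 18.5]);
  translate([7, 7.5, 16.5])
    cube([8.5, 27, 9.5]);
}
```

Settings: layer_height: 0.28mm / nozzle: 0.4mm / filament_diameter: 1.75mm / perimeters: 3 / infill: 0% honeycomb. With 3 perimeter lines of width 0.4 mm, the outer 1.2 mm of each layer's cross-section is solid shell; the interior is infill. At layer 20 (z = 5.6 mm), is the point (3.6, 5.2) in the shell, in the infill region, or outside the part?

infill

At z = 5.6 mm: the cube (footprint 16×15.5) is included at this height; the cube at (7, 7.5) does not reach this height (z outside [16.5, 26]); Merging all regions: only the 16×15.5 cube is present, so the union is just that shape — 1 connected region. Overall, the cross-section is a single solid region. The nearest boundary edge runs (0.00, 15.50)→(0.00, 0.00); distance from the point to it = 3.60 mm. The point is inside the cross-section and 3.60 mm from the nearest boundary — more than the 1.2 mm shell width (3 × 0.4), so it's in the infill interior.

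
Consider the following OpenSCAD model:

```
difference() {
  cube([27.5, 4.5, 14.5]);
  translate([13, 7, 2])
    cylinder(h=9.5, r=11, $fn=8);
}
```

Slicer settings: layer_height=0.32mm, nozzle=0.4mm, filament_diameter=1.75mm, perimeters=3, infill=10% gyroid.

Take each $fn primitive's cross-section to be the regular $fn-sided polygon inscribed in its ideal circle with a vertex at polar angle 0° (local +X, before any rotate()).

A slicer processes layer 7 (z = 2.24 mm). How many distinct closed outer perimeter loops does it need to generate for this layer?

At z = 2.24 mm: the cube (footprint 27.5×4.5) is included at this height; the r=11 cylinder at (13, 7) gives a regular 8-gon of circumradius 11 (constant along its height); Subtracting the remaining from the first: starting from the 27.5×4.5 cube, the r=11 cylinder at (13, 7) partially overlaps it — only the 81.29 mm² overlap (of its 342.24 mm²) is removed, clipping the outline — 2 connected regions. The result has 2 disconnected regions.

2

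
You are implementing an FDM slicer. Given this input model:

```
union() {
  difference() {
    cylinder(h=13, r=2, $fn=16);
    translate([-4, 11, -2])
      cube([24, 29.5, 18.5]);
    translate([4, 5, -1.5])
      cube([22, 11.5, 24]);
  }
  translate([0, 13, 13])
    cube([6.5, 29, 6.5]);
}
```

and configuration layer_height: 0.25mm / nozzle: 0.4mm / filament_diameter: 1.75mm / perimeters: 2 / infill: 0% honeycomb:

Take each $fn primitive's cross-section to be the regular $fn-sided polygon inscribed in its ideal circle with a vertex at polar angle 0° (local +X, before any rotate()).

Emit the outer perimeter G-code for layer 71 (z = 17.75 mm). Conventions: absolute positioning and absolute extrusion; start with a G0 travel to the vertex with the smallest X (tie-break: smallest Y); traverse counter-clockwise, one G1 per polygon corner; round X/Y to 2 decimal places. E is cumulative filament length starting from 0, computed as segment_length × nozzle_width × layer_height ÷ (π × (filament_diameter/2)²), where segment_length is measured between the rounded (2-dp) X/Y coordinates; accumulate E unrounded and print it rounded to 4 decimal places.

At z = 17.75 mm: the cylinder is absent (z outside [0, 13]); the cube at (-4, 11) is not intersected at this z (z outside [-2, 16.5]); the 22×11.5 cube at (4, 5) contributes its full rectangle; Taking the first minus the rest: the first operand is absent here, so nothing remains; the cube at (0, 13) is present — its section is the full 6.5×29 rectangle; Taking the union: only the 6.5×29 cube at (0, 13) is present, so the union is just that shape — 1 connected region. The outline is a single polygon with 4 vertices. Extrusion per mm of travel: 0.4 × 0.25 / (π × 0.875²) = 0.041575. Accumulating E over each segment gives final E = 2.9518.

G0 X0.00 Y13.00 Z17.75
G1 X6.50 Y13.00 E0.2702
G1 X6.50 Y42.00 E1.4759
G1 X0.00 Y42.00 E1.7462
G1 X0.00 Y13.00 E2.9518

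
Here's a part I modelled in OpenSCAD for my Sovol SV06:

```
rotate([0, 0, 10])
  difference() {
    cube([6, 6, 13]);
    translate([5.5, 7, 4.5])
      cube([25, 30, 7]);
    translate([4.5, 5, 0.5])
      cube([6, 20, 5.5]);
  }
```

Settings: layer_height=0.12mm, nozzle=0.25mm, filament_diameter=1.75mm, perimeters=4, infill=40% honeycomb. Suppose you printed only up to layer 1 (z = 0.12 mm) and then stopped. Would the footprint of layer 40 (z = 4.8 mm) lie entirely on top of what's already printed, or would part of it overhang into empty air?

entirely on top

Compare the two slices. At z = 0.12: the cube (footprint 6×6) is included at this height (area 36.00 mm²); the cube at (5.5, 7) does not reach this height (z outside [4.5, 11.5]); the cube at (4.5, 5) does not reach this height (z outside [0.5, 6]); After the difference (first − rest): none of the subtracted shapes is present at this height, so the 6×6 cube is unchanged — area = 36.00 mm²; (whole slice rotated 10° about Z — lengths, areas and connectivity unchanged). At z = 4.8: the 6×6 cube contributes its full rectangle (area 36.00 mm²); the 25×30 cube at (5.5, 7) contributes its full rectangle (area 750.00 mm²); the cube at (4.5, 5) (footprint 6×20) is included at this height (area 120.00 mm²); After the difference (first − rest): starting from the 6×6 cube (36.00 mm²), the 25×30 cube at (5.5, 7) misses the remaining region (no effect); the 6×20 cube at (4.5, 5) partially overlaps it — only the 1.50 mm² overlap (of its 120.00 mm²) is removed, clipping the outline — area = 34.50 mm²; (whole slice rotated 10° about Z — lengths, areas and connectivity unchanged). Checking containment: the cross-section at z = 4.8 is a subset of the cross-section at z = 0.12.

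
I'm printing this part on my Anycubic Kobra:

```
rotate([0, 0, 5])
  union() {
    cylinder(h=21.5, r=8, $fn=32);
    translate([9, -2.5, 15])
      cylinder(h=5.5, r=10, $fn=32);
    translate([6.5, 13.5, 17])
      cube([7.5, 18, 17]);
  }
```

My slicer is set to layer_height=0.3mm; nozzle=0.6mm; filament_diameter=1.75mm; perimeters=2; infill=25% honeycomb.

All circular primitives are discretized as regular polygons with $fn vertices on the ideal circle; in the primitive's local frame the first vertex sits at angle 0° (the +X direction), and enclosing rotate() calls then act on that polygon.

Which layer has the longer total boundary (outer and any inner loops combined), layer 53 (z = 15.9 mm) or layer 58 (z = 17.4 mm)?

Layer 53 (z = 15.9): the cylinder: section is a regular 32-gon, circumradius r=8 (perimeter = 2·32·8.000·sin(180°/32) = 50.18 mm); the cylinder at (9, -2.5): section is a regular 32-gon, circumradius r=10 (perimeter = 2·32·10.000·sin(180°/32) = 62.73 mm); the cube at (6.5, 13.5) is not intersected at this z (z outside [17, 34]); Taking the union: the regions partially overlap (shared area 91.91 mm²), so the edge portions inside another operand are dropped and the merged outline is re-measured after clipping — boundary = 76.51 mm; (rotated 5° about Z; rotation is an isometry so areas/perimeters/island counts are preserved). So its perimeter = 76.51 mm. Layer 58 (z = 17.4): the cylinder: section is a regular 32-gon, circumradius r=8 (perimeter = 2·32·8.000·sin(180°/32) = 50.18 mm); the cylinder at (9, -2.5): section is a regular 32-gon, circumradius r=10 (perimeter = 2·32·10.000·sin(180°/32) = 62.73 mm); the cube at (6.5, 13.5) (footprint 7.5×18) is included at this height (perimeter 51.00 mm); Combining (union): the regions partially overlap (shared area 91.91 mm²), so the edge portions inside another operand are dropped and the merged outline is re-measured after clipping — boundary = 127.51 mm; (whole slice rotated 5° about Z — lengths, areas and connectivity unchanged). So its perimeter = 127.51 mm. Layer 58 is larger (127.51 vs 76.51 mm).

layer 58 (z = 17.4 mm)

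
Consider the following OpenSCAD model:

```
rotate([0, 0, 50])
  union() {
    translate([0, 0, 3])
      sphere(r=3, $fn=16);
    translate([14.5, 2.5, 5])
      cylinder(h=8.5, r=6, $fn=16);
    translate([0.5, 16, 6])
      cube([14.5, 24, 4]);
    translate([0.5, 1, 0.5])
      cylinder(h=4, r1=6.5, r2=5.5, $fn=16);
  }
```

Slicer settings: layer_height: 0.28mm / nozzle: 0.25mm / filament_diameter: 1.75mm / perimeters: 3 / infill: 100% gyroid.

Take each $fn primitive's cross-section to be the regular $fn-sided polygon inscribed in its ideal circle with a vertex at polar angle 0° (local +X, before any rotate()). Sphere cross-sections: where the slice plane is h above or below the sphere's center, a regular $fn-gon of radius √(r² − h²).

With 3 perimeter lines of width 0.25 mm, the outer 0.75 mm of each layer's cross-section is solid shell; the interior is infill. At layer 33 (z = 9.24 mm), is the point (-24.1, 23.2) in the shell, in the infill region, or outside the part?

At z = 9.24 mm: the sphere is not intersected at this z (|z−center|=6.240 > r=3); the r=6 cylinder at (14.5, 2.5) contributes a regular 16-gon of circumradius 6; the cube at (0.5, 16) (footprint 14.5×24) is included at this height; the cone at (0.5, 1) does not reach this height (z outside [0.5, 4.5]); Merging all regions: the 2 present regions are separate (no shared area or edge), so areas and boundary lengths simply add and each stays a separate island — 2 connected regions; (rotated 50° about Z; rotation is an isometry so areas/perimeters/island counts are preserved). Overall, the cross-section has 2 separate islands. Undo the 50° rotation: the query point maps to (2.281, 33.374) in the un-rotated model frame. The nearest boundary edge runs (0.50, 16.00)→(0.50, 40.00); distance from the point to it = 1.78 mm. (Shell/infill is judged within the island containing the point — the largest one.) The point is inside the cross-section and 1.78 mm from the nearest boundary — more than the 0.75 mm shell width (3 × 0.25), so it's in the infill interior.

infill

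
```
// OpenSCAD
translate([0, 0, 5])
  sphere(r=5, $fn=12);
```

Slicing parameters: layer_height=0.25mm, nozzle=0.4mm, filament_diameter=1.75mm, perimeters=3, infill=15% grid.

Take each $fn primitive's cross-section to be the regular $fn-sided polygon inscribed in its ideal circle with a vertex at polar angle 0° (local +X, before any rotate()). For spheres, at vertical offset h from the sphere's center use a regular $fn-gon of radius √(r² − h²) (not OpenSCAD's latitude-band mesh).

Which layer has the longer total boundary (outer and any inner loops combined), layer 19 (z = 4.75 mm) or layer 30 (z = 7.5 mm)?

Layer 19 (z = 4.75): the r=5 sphere slices to a regular 12-gon of circumradius 4.994 (√(r²−h²) with h=0.25 from center) (perimeter = 2·12·4.994·sin(180°/12) = 31.02 mm). So its perimeter = 31.02 mm. Layer 30 (z = 7.5): the sphere: section is a regular 12-gon, circumradius = √(r²−h²) = √(5²−2.5²) = 4.330 (perimeter = 2·12·4.330·sin(180°/12) = 26.90 mm). So its perimeter = 26.90 mm. Layer 19 is larger (31.02 vs 26.90 mm).

layer 19 (z = 4.75 mm)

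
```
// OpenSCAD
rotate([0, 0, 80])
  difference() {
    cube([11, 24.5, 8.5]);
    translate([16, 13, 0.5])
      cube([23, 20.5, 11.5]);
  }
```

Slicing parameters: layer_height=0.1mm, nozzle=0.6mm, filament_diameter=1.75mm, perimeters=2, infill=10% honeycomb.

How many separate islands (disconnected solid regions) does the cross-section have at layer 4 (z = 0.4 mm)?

At z = 0.4 mm: the cube (footprint 11×24.5) is included at this height; the cube at (16, 13) is not intersected at this z (z outside [0.5, 12]); Subtracting the remaining from the first: none of the subtracted shapes is present at this height, so the 11×24.5 cube is unchanged — 1 connected region; (rotated 80° about Z; rotation is an isometry so areas/perimeters/island counts are preserved). Overall, the cross-section is a single solid region. Island count = 1.

1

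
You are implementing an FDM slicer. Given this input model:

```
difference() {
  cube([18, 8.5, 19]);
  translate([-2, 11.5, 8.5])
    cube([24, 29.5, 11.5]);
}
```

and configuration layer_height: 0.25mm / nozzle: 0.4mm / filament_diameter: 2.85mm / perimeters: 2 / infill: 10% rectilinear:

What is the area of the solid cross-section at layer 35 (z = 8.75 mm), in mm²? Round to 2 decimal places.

153.00 mm²

At z = 8.75 mm: the cube (footprint 18×8.5) is included at this height (area 153.00 mm²); the cube at (-2, 11.5) (footprint 24×29.5) is included at this height (area 708.00 mm²); Subtracting the remaining from the first: starting from the 18×8.5 cube (153.00 mm²), the 24×29.5 cube at (-2, 11.5) misses the remaining region (no effect) — area = 153.00 mm². Overall, the cross-section is a single solid region. Net area = 153.00 mm².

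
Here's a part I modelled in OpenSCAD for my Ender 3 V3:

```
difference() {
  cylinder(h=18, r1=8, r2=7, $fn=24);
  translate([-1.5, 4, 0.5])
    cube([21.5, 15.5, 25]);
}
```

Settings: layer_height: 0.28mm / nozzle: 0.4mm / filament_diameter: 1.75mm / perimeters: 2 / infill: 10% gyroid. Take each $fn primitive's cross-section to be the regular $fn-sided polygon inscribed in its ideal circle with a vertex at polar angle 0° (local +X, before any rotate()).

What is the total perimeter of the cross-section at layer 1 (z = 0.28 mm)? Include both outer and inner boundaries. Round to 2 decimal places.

50.02 mm

At z = 0.28 mm: the cone contributes a regular 24-gon of circumradius 7.984 (interpolated between r1=8 and r2=7 at t=0.016) (perimeter = 2·24·7.984·sin(180°/24) = 50.02 mm); the cube at (-1.5, 4) is absent (z outside [0.5, 25.5]); Taking the first minus the rest: none of the subtracted shapes is present at this height, so the cone is unchanged — boundary = 50.02 mm. Overall, the cross-section is a single solid region. Total boundary length (outer) = 50.02 mm.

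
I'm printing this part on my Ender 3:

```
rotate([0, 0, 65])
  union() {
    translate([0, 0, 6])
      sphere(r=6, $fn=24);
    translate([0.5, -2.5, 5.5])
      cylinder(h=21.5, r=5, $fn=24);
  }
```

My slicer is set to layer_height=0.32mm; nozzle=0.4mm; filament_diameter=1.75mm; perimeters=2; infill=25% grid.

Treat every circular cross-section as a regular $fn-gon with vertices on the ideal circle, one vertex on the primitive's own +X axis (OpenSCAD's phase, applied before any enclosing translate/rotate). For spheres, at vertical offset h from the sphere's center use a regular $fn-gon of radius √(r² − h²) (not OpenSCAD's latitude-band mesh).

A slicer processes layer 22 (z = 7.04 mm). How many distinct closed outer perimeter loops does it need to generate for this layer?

1

At z = 7.04 mm: the sphere: section is a regular 24-gon, circumradius = √(r²−h²) = √(6²−1.04²) = 5.909; the r=5 cylinder at (0.5, -2.5) contributes a regular 24-gon of circumradius 5; Taking the union: the regions partially overlap (shared area 63.85 mm²), so overlapping operands fuse into one piece — 1 connected region; (rotated 65° about Z; rotation is an isometry so areas/perimeters/island counts are preserved). The result has 1 disconnected region.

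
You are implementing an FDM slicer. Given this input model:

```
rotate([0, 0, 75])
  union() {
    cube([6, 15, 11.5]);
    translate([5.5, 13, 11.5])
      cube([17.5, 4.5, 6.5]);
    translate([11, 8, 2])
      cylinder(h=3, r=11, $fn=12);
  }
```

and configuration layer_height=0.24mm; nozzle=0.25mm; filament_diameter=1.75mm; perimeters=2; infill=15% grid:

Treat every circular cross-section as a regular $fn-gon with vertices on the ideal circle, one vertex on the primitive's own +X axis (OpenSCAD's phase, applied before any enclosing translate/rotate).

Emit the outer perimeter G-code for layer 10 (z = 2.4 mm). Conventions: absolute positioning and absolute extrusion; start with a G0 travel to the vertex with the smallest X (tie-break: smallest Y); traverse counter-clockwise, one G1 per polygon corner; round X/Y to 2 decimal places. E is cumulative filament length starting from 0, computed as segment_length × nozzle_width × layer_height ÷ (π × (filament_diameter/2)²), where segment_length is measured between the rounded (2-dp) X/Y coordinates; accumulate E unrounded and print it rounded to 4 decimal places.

G0 X-15.51 Y9.85 Z2.40
G1 X-13.72 Y6.75 E0.0893
G1 X-14.49 Y3.88 E0.1634
G1 X0.00 Y0.00 E0.5376
G1 X1.03 Y3.84 E0.6368
G1 X2.90 Y4.92 E0.6907
G1 X5.74 Y9.85 E0.8326
G1 X5.74 Y15.54 E0.9745
G1 X2.90 Y20.47 E1.1164
G1 X-2.03 Y23.32 E1.2585
G1 X-7.73 Y23.32 E1.4007
G1 X-12.66 Y20.47 E1.5427
G1 X-15.51 Y15.54 E1.6848
G1 X-15.51 Y9.85 E1.8267

At z = 2.4 mm: the 6×15 cube contributes its full rectangle; the cube at (5.5, 13) is absent (z outside [11.5, 18]); the r=11 cylinder at (11, 8) contributes a regular 12-gon of circumradius 11; Taking the union: the regions partially overlap (shared area 71.75 mm²), so overlapping operands fuse into one piece — 1 connected region; (whole slice rotated 75° about Z — lengths, areas and connectivity unchanged). The outline is a single polygon with 13 vertices. Extrusion per mm of travel: 0.25 × 0.24 / (π × 0.875²) = 0.024945. Accumulating E over each segment gives final E = 1.8267.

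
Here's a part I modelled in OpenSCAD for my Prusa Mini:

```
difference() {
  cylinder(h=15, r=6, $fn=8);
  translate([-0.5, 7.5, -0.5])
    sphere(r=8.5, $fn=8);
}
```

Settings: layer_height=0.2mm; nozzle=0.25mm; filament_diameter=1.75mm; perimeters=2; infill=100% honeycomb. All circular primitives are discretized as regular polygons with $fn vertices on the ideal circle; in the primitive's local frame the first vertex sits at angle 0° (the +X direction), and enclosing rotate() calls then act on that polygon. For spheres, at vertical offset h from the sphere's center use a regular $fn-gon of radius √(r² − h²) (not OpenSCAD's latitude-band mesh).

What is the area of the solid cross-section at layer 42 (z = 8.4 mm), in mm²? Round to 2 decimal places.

101.82 mm²

At z = 8.4 mm: the r=6 cylinder contributes a regular 8-gon of circumradius 6 (area = (8/2)·6.000²·sin(360°/8) = 101.82 mm²); the sphere at (-0.5, 7.5) does not reach this height (|z−center|=8.900 > r=8.5); Taking the first minus the rest: none of the subtracted shapes is present at this height, so the r=6 cylinder is unchanged — area = 101.82 mm². Overall, the cross-section is a single solid region. Net area = 101.82 mm².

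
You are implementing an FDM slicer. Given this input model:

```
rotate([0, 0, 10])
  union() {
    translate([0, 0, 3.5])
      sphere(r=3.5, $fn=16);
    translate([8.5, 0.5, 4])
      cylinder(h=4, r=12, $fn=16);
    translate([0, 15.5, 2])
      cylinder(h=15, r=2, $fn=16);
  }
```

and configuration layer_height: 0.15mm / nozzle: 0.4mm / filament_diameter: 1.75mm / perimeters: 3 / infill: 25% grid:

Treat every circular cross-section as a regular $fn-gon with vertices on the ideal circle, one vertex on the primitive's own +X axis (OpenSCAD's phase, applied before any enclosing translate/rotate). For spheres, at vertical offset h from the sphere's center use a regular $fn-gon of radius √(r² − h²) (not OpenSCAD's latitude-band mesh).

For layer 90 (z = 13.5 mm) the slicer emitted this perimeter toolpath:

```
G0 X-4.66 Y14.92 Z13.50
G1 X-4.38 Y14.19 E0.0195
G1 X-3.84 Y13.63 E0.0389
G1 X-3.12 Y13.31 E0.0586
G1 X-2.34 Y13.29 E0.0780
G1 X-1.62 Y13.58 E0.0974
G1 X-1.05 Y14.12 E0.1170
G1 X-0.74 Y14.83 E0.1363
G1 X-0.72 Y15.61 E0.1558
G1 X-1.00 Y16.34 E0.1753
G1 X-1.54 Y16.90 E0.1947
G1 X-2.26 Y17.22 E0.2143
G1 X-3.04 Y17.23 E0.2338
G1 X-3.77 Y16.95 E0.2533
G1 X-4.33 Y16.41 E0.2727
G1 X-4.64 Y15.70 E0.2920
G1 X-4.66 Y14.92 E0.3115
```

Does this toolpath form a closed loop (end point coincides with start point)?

Start point (G0): (-4.66, 14.92). End point (last G1): the path returns to the start — closed.

yes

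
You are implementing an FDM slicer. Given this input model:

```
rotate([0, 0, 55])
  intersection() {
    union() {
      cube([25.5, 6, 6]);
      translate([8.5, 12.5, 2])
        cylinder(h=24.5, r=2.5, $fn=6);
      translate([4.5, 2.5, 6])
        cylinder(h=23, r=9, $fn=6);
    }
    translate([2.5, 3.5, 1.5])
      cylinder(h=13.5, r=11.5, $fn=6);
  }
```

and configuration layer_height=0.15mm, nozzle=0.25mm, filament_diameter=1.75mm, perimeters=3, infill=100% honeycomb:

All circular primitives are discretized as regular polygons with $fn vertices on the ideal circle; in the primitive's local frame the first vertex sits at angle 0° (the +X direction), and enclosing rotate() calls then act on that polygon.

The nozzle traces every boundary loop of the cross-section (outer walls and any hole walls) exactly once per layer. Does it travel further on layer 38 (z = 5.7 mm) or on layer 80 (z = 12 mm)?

Layer 38 (z = 5.7): the cube (footprint 25.5×6) is included at this height (perimeter 63.00 mm); the cylinder at (8.5, 12.5): section is a regular 6-gon, circumradius r=2.5 (perimeter = 2·6·2.500·sin(180°/6) = 15.00 mm); the cylinder at (4.5, 2.5) does not reach this height (z outside [6, 29]); Merging all regions: the 2 present regions are separate (no shared area or edge), so areas and boundary lengths simply add and each stays a separate island — boundary = 78.00 mm; the r=11.5 cylinder at (2.5, 3.5) gives a regular 6-gon of circumradius 11.5 (constant along its height) (perimeter = 2·6·11.500·sin(180°/6) = 69.00 mm); After intersecting: the r=11.5 cylinder at (2.5, 3.5) partially overlaps that combined region; clipping to the common part keeps 86.85 mm² — boundary = 48.88 mm; (whole slice rotated 55° about Z — lengths, areas and connectivity unchanged). So its perimeter = 48.88 mm. Layer 80 (z = 12): the cube is not intersected at this z (z outside [0, 6]); the r=2.5 cylinder at (8.5, 12.5) gives a regular 6-gon of circumradius 2.5 (constant along its height) (perimeter = 2·6·2.500·sin(180°/6) = 15.00 mm); the cylinder at (4.5, 2.5): section is a regular 6-gon, circumradius r=9 (perimeter = 2·6·9.000·sin(180°/6) = 54.00 mm); Taking the union: the 2 present regions are separate (no shared area or edge), so areas and boundary lengths simply add and each stays a separate island — boundary = 69.00 mm; the r=11.5 cylinder at (2.5, 3.5) contributes a regular 6-gon of circumradius 11.5 (perimeter = 2·6·11.500·sin(180°/6) = 69.00 mm); Taking the intersection: the r=11.5 cylinder at (2.5, 3.5) partially overlaps that combined region; clipping to the common part keeps 218.03 mm² — boundary = 65.33 mm; (whole slice rotated 55° about Z — lengths, areas and connectivity unchanged). So its perimeter = 65.33 mm. Layer 80 is larger (65.33 vs 48.88 mm).

layer 80 (z = 12 mm)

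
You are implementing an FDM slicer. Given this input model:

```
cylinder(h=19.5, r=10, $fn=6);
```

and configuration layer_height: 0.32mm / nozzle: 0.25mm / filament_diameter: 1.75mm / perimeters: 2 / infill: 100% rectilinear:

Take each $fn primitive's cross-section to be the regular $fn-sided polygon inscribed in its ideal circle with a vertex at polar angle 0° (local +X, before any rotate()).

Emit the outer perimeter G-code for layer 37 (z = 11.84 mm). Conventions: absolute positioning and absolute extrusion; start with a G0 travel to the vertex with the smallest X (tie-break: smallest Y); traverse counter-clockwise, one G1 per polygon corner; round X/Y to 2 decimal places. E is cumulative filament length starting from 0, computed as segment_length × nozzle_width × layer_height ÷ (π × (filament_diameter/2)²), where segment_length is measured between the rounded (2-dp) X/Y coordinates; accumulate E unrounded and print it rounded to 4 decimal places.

At z = 11.84 mm: the r=10 cylinder contributes a regular 6-gon of circumradius 10. The outline is a single polygon with 6 vertices. Extrusion per mm of travel: 0.25 × 0.32 / (π × 0.875²) = 0.033260. Accumulating E over each segment gives final E = 1.9956.

G0 X-10.00 Y0.00 Z11.84
G1 X-5.00 Y-8.66 E0.3326
G1 X5.00 Y-8.66 E0.6652
G1 X10.00 Y0.00 E0.9978
G1 X5.00 Y8.66 E1.3304
G1 X-5.00 Y8.66 E1.6630
G1 X-10.00 Y0.00 E1.9956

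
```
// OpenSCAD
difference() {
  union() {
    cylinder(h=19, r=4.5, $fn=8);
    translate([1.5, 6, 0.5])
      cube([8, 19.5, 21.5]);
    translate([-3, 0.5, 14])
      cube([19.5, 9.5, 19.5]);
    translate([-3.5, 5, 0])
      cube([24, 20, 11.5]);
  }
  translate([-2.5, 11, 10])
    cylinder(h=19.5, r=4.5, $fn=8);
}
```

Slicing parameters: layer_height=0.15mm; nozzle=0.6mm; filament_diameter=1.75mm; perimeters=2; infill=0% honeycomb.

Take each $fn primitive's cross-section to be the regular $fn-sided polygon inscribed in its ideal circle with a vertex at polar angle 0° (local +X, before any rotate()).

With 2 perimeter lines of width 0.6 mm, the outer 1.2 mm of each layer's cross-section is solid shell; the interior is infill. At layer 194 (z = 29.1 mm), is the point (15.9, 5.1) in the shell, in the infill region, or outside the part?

At z = 29.1 mm: the cylinder does not reach this height (z outside [0, 19]); the cube at (1.5, 6) does not reach this height (z outside [0.5, 22]); the 19.5×9.5 cube at (-3, 0.5) contributes its full rectangle; the cube at (-3.5, 5) is not intersected at this z (z outside [0, 11.5]); Taking the union: only the 19.5×9.5 cube at (-3, 0.5) is present, so the union is just that shape — 1 connected region; the cylinder at (-2.5, 11): section is a regular 8-gon, circumradius r=4.5; Taking the first minus the rest: starting from that combined region, the r=4.5 cylinder at (-2.5, 11) partially overlaps it — only the 11.72 mm² overlap (of its 57.28 mm²) is removed, clipping the outline — 1 connected region. Overall, the cross-section is a single solid region. The nearest boundary edge runs (16.50, 10.00)→(16.50, 0.50); distance from the point to it = 0.60 mm. The point is inside the cross-section, 0.60 mm from the nearest boundary — within the 1.2 mm shell band (2 × 0.6).

shell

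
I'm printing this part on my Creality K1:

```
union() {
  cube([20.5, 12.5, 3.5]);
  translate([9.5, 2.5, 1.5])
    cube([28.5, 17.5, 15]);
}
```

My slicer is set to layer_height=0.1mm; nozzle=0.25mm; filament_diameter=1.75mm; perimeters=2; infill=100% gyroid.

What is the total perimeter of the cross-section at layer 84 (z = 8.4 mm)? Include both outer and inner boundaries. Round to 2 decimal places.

92.00 mm

At z = 8.4 mm: the cube does not reach this height (z outside [0, 3.5]); the cube at (9.5, 2.5) (footprint 28.5×17.5) is included at this height (perimeter 92.00 mm); Merging all regions: only the 28.5×17.5 cube at (9.5, 2.5) is present, so the union is just that shape — boundary = 92.00 mm. Overall, the cross-section is a single solid region. Total boundary length (outer) = 92.00 mm.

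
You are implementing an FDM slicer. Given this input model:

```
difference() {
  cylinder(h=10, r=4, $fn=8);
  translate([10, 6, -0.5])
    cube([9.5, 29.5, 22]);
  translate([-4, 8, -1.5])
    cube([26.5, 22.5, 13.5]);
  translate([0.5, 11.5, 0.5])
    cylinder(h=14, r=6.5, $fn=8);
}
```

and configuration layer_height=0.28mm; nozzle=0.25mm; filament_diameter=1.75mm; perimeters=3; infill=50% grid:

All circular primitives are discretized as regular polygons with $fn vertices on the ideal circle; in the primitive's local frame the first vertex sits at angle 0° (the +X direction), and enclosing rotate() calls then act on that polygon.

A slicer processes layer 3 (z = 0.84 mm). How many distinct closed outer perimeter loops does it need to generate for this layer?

1

At z = 0.84 mm: the r=4 cylinder contributes a regular 8-gon of circumradius 4; the cube at (10, 6) (footprint 9.5×29.5) is included at this height; the cube at (-4, 8) is present — its section is the full 26.5×22.5 rectangle; the cylinder at (0.5, 11.5): section is a regular 8-gon, circumradius r=6.5; After the difference (first − rest): starting from the r=4 cylinder, the 9.5×29.5 cube at (10, 6) misses the remaining region (no effect); the 26.5×22.5 cube at (-4, 8) misses the remaining region (no effect); the r=6.5 cylinder at (0.5, 11.5) misses the remaining region (no effect) — 1 connected region. The result has 1 disconnected region.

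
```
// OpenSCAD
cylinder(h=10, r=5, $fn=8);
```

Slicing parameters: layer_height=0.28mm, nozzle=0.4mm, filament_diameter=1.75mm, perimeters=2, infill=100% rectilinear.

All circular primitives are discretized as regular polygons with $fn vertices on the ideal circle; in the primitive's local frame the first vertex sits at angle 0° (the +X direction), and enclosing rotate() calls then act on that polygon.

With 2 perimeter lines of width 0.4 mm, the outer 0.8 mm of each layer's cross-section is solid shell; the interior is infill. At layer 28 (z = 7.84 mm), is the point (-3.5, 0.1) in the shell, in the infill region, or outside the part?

At z = 7.84 mm: the cylinder: section is a regular 8-gon, circumradius r=5. Overall, the cross-section is a single solid region. The nearest boundary edge runs (-3.54, 3.54)→(-5.00, 0.00); distance from the point to it = 1.35 mm. The point is inside the cross-section and 1.35 mm from the nearest boundary — more than the 0.8 mm shell width (2 × 0.4), so it's in the infill interior.

infill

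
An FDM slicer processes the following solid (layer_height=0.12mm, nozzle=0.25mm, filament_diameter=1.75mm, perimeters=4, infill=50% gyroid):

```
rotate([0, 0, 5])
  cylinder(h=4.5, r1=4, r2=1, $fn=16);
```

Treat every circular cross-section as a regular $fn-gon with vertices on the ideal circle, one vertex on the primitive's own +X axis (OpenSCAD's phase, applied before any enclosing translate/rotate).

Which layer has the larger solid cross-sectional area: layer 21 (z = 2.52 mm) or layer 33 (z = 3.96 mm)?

Layer 21 (z = 2.52): the cone: at t=0.560 of its height the radius interpolates to r₁+(r₂−r₁)t = 2.320, giving a regular 16-gon of that circumradius (area = (16/2)·2.320²·sin(360°/16) = 16.48 mm²); (whole slice rotated 5° about Z — lengths, areas and connectivity unchanged). So its area = 16.48 mm². Layer 33 (z = 3.96): the cone (r1=4→r2=1) has section circumradius 1.360 here — a regular 16-gon (area = (16/2)·1.360²·sin(360°/16) = 5.66 mm²); (whole slice rotated 5° about Z — lengths, areas and connectivity unchanged). So its area = 5.66 mm². Layer 21 is larger (16.48 vs 5.66 mm²).

layer 21 (z = 2.52 mm)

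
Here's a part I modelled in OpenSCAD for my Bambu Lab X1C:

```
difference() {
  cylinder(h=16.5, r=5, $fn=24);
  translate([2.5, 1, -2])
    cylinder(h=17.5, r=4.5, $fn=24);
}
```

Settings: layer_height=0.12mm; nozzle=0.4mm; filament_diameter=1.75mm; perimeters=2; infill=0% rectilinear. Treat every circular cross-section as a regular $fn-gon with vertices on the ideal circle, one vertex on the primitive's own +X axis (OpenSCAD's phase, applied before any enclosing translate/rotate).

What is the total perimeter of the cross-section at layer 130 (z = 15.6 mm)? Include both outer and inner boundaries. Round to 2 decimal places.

At z = 15.6 mm: the cylinder: section is a regular 24-gon, circumradius r=5 (perimeter = 2·24·5.000·sin(180°/24) = 31.33 mm); the cylinder at (2.5, 1) does not reach this height (z outside [-2, 15.5]); Taking the first minus the rest: none of the subtracted shapes is present at this height, so the r=5 cylinder is unchanged — boundary = 31.33 mm. Overall, the cross-section is a single solid region. Total boundary length (outer) = 31.33 mm.

31.33 mm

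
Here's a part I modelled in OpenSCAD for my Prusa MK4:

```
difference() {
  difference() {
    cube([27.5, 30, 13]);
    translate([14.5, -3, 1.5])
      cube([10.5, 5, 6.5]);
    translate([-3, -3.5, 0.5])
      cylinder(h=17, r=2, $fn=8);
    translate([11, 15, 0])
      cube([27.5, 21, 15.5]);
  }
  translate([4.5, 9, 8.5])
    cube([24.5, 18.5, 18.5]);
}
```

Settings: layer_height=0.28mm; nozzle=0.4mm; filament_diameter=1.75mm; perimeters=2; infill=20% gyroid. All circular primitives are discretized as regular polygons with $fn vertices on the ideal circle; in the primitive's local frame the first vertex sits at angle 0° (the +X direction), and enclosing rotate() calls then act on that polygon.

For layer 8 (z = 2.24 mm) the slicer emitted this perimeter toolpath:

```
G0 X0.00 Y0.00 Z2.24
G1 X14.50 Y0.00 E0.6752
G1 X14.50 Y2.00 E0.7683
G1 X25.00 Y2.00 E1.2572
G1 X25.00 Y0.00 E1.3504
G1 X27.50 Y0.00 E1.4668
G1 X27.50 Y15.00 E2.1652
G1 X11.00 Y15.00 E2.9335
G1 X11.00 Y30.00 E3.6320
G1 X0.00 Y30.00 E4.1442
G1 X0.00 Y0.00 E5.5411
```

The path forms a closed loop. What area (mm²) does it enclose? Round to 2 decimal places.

Apply the shoelace formula to the sequence of (X, Y) vertices; enclosed area = 556.50 mm².

556.50 mm²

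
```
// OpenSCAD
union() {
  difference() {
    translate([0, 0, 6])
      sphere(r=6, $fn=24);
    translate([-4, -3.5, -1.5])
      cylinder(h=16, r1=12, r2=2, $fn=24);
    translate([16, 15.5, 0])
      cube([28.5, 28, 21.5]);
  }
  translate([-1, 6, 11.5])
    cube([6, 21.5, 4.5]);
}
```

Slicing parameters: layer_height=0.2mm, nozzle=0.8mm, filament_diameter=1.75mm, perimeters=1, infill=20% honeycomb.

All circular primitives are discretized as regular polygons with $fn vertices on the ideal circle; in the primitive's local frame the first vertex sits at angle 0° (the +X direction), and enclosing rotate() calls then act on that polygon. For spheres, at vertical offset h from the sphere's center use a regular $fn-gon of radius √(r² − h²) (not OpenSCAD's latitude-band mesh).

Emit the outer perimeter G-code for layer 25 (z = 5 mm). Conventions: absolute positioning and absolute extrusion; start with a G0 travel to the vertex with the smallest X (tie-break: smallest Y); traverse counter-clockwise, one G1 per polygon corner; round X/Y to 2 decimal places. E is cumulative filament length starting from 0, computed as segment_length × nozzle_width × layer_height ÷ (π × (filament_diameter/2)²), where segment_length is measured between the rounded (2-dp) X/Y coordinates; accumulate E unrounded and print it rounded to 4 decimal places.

At z = 5 mm: the r=6 sphere contributes a regular 24-gon of circumradius √(6²−1²) = 5.916; the cone at (-4, -3.5) (r1=12→r2=2) has section circumradius 7.938 here — a regular 24-gon; the cube at (16, 15.5) is present — its section is the full 28.5×28 rectangle; Subtracting the remaining from the first: starting from the r=6 sphere, the cone at (-4, -3.5) partially overlaps it — only the 75.16 mm² overlap (of its 195.68 mm²) is removed, clipping the outline; the 28.5×28 cube at (16, 15.5) misses the remaining region (no effect) — 1 connected region; the cube at (-1, 6) is absent (z outside [11.5, 16]); Merging all regions: only the result so far is present, so the union is just that shape — 1 connected region. The outline is a single polygon with 20 vertices. Extrusion per mm of travel: 0.8 × 0.2 / (π × 0.875²) = 0.066520. Accumulating E over each segment gives final E = 2.1208.

G0 X-3.87 Y4.42 Z5.00
G1 X-1.95 Y4.17 E0.1288
G1 X-0.03 Y3.37 E0.2672
G1 X1.61 Y2.11 E0.4047
G1 X2.87 Y0.47 E0.5423
G1 X3.67 Y-1.45 E0.6807
G1 X3.94 Y-3.50 E0.8182
G1 X3.81 Y-4.47 E0.8833
G1 X4.18 Y-4.18 E0.9146
G1 X5.12 Y-2.96 E1.0170
G1 X5.71 Y-1.53 E1.1199
G1 X5.92 Y0.00 E1.2227
G1 X5.71 Y1.53 E1.3254
G1 X5.12 Y2.96 E1.4283
G1 X4.18 Y4.18 E1.5308
G1 X2.96 Y5.12 E1.6332
G1 X1.53 Y5.71 E1.7361
G1 X0.00 Y5.92 E1.8388
G1 X-1.53 Y5.71 E1.9416
G1 X-2.96 Y5.12 E2.0445
G1 X-3.87 Y4.42 E2.1208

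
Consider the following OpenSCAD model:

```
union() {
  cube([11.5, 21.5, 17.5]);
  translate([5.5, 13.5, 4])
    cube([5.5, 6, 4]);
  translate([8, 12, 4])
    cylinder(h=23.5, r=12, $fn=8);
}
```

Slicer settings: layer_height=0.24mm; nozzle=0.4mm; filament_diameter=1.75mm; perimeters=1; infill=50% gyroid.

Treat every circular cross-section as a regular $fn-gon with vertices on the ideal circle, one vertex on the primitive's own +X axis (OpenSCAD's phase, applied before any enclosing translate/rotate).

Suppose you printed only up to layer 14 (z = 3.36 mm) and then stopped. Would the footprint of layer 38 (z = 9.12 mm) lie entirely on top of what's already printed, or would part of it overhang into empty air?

Compare the two slices. At z = 3.36: the cube is present — its section is the full 11.5×21.5 rectangle (area 247.25 mm²); the cube at (5.5, 13.5) does not reach this height (z outside [4, 8]); the cylinder at (8, 12) is not intersected at this z (z outside [4, 27.5]); Merging all regions: only the 11.5×21.5 cube is present, so the union is just that shape — area = 247.25 mm². At z = 9.12: the cube (footprint 11.5×21.5) is included at this height (area 247.25 mm²); the cube at (5.5, 13.5) is not intersected at this z (z outside [4, 8]); the r=12 cylinder at (8, 12) contributes a regular 8-gon of circumradius 12 (area = (8/2)·12.000²·sin(360°/8) = 407.29 mm²); Taking the union: the regions partially overlap — summed areas 654.54 mm² minus the doubly-counted overlap 230.66 mm² gives 423.88 mm² — area = 423.88 mm². Checking containment: at z = 9.12 the cross-section extends beyond the z = 3.36 cross-section by about 176.63 mm².

part overhangs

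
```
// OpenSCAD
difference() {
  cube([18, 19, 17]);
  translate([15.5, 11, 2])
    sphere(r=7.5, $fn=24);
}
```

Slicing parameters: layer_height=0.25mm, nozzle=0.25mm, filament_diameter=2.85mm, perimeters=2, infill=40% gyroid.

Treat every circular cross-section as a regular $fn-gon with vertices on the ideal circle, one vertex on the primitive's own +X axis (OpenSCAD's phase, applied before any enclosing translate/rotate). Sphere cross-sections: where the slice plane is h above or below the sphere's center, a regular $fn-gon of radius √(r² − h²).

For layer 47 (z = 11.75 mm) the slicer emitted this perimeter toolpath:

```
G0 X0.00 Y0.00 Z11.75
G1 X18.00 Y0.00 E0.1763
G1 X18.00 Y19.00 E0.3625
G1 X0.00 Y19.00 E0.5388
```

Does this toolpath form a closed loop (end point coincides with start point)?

no

Start point (G0): (0.00, 0.00). End point (last G1): the path does not return to the start — open.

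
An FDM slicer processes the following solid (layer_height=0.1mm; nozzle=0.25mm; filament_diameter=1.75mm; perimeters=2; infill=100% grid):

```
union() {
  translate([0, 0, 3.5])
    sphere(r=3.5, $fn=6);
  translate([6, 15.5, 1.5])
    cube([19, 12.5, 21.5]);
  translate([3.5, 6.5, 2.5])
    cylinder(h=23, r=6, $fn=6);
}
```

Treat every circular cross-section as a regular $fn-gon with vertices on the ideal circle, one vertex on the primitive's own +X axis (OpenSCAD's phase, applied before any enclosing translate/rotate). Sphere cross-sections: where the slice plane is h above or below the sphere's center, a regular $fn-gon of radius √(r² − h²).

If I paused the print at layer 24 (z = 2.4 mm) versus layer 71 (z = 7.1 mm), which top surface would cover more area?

Layer 24 (z = 2.4): the sphere: section is a regular 6-gon, circumradius = √(r²−h²) = √(3.5²−1.1²) = 3.323 (area = (6/2)·3.323²·sin(360°/6) = 28.68 mm²); the cube at (6, 15.5) (footprint 19×12.5) is included at this height (area 237.50 mm²); the cylinder at (3.5, 6.5) is not intersected at this z (z outside [2.5, 25.5]); Merging all regions: the 2 present regions are separate (no shared area or edge), so areas and boundary lengths simply add and each stays a separate island — area = 266.18 mm². So its area = 266.18 mm². Layer 71 (z = 7.1): the sphere is absent (|z−center|=3.600 > r=3.5); the cube at (6, 15.5) (footprint 19×12.5) is included at this height (area 237.50 mm²); the r=6 cylinder at (3.5, 6.5) gives a regular 6-gon of circumradius 6 (constant along its height) (area = (6/2)·6.000²·sin(360°/6) = 93.53 mm²); Combining (union): the 2 present regions are separate (no shared area or edge), so areas and boundary lengths simply add and each stays a separate island — area = 331.03 mm². So its area = 331.03 mm². Layer 71 is larger (331.03 vs 266.18 mm²).

layer 71 (z = 7.1 mm)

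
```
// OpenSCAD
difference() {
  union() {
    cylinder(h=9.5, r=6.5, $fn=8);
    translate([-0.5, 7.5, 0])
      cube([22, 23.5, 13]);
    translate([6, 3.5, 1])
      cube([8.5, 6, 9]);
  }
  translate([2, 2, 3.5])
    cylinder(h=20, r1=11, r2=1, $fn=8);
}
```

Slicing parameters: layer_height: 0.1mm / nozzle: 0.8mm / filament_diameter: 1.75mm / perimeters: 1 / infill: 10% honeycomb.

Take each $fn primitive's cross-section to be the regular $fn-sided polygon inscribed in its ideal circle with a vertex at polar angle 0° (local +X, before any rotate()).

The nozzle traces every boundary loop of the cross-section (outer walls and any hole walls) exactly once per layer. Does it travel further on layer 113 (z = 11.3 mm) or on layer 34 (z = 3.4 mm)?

layer 34 (z = 3.4 mm)

Layer 113 (z = 11.3): the cylinder is absent (z outside [0, 9.5]); the 22×23.5 cube at (-0.5, 7.5) contributes its full rectangle (perimeter 91.00 mm); the cube at (6, 3.5) is absent (z outside [1, 10]); Taking the union: only the 22×23.5 cube at (-0.5, 7.5) is present, so the union is just that shape — boundary = 91.00 mm; the cone at (2, 2) contributes a regular 8-gon of circumradius 7.100 (interpolated between r1=11 and r2=1 at t=0.390) (perimeter = 2·8·7.100·sin(180°/8) = 43.47 mm); After the difference (first − rest): starting from that combined region, the cone at (2, 2) partially overlaps it — only the 5.80 mm² overlap (of its 142.58 mm²) is removed, clipping the outline — boundary = 90.96 mm. So its perimeter = 90.96 mm. Layer 34 (z = 3.4): the r=6.5 cylinder gives a regular 8-gon of circumradius 6.5 (constant along its height) (perimeter = 2·8·6.500·sin(180°/8) = 39.80 mm); the cube at (-0.5, 7.5) (footprint 22×23.5) is included at this height (perimeter 91.00 mm); the cube at (6, 3.5) is present — its section is the full 8.5×6 rectangle (perimeter 29.00 mm); Taking the union: the regions partially overlap (shared area 17.00 mm²), so the edge portions inside another operand are dropped and the merged outline is re-measured after clipping — boundary = 138.80 mm; the cone at (2, 2) is absent (z outside [3.5, 23.5]); After the difference (first − rest): none of the subtracted shapes is present at this height, so that combined region is unchanged — boundary = 138.80 mm. So its perimeter = 138.80 mm. Layer 34 is larger (138.80 vs 90.96 mm).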